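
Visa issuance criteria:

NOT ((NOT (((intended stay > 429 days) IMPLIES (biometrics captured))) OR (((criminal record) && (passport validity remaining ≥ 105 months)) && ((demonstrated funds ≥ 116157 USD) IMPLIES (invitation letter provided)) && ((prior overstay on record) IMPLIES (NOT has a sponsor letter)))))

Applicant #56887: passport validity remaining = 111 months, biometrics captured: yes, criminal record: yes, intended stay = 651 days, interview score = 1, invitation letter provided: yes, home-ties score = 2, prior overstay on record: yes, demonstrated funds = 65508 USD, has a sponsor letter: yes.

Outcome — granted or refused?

Atomic conditions:
  intended stay > 429 days: 651 > 429 is true
  biometrics captured: yes → true
  criminal record: yes → true
  passport validity remaining ≥ 105 months: 111 ≥ 105 is true
  demonstrated funds ≥ 116157 USD: 65508 ≥ 116157 is false
  invitation letter provided: yes → true
  prior overstay on record: yes → true
  NOT has a sponsor letter: yes → false
Combine:
[1.1.1] true → true = true
[1.1] NOT true = false
[1.2.1] true AND true = true
[1.2.2] false → true (antecedent false ⇒ implication holds) = true
[1.2.3] true → false = false
[1.2] true AND true AND false = false
[1] false OR false = false
[root] NOT false = true
Overall: true → granted

Granted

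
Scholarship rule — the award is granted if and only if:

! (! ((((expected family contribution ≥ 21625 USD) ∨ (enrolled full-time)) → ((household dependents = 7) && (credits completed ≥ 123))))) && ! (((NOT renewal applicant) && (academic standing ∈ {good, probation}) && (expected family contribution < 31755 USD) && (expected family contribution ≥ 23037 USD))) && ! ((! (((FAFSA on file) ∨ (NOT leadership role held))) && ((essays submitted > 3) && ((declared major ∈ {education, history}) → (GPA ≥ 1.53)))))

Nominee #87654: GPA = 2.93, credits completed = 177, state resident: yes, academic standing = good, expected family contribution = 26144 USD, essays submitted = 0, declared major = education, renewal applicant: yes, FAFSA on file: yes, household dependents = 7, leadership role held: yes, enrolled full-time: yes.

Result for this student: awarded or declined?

Atomic conditions:
  expected family contribution ≥ 21625 USD: 26144 ≥ 21625 is true
  enrolled full-time: yes → true
  household dependents = 7: 7 == 7 is true
  credits completed ≥ 123: 177 ≥ 123 is true
  NOT renewal applicant: yes → false
  academic standing ∈ {good, probation}: good is in the set → true
  expected family contribution < 31755 USD: 26144 < 31755 is true
  expected family contribution ≥ 23037 USD: 26144 ≥ 23037 is true
  FAFSA on file: yes → true
  NOT leadership role held: yes → false
  essays submitted > 3: 0 > 3 is false
  declared major ∈ {education, history}: education is in the set → true
  GPA ≥ 1.53: 2.93 ≥ 1.53 is true
Combine:
[1.1.1.1] true OR true = true
[1.1.1.2] true AND true = true
[1.1.1] true → true = true
[1.1] NOT true = false
[1] NOT false = true
[2.1] false AND true AND true AND true = false
[2] NOT false = true
[3.1.1.1] true OR false = true
[3.1.1] NOT true = false
[3.1.2.2] true → true = true
[3.1.2] false AND true = false
[3.1] false AND false = false
[3] NOT false = true
[root] true AND true AND true = true
Overall: true → awarded

Awarded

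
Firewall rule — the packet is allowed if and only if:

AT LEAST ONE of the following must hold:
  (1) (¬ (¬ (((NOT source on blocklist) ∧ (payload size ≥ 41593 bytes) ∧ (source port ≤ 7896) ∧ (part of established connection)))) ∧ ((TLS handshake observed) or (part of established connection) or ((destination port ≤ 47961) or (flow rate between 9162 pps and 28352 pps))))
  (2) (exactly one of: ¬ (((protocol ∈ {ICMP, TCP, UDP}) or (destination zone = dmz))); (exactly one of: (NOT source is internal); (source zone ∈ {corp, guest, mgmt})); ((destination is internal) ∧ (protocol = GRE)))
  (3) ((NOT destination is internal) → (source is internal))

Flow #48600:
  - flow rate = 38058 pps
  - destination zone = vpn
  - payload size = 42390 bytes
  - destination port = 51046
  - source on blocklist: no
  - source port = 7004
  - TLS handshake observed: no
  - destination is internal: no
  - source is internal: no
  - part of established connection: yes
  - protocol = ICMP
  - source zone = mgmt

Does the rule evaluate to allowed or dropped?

Atomic conditions:
  NOT source on blocklist: no → true
  payload size ≥ 41593 bytes: 42390 ≥ 41593 is true
  source port ≤ 7896: 7004 ≤ 7896 is true
  part of established connection: yes → true
  TLS handshake observed: no → false
  destination port ≤ 47961: 51046 ≤ 47961 is false
  flow rate between 9162 pps and 28352 pps: 38058 in [9162, 28352] is false
  protocol ∈ {ICMP, TCP, UDP}: ICMP is in the set → true
  destination zone = dmz: vpn == dmz is false
  NOT source is internal: no → true
  source zone ∈ {corp, guest, mgmt}: mgmt is in the set → true
  destination is internal: no → false
  protocol = GRE: ICMP == GRE is false
  NOT destination is internal: no → true
  source is internal: no → false
Combine:
[1.1.1.1] true AND true AND true AND true = true
[1.1.1] NOT true = false
[1.1] NOT false = true
[1.2.3] false OR false = false
[1.2] false OR true OR false = true
[1] true AND true = true
[2.1.1] true OR false = true
[2.1] NOT true = false
[2.2] exactly-one(true, true) = false
[2.3] false AND false = false
[2] exactly-one(false, false, false) = false
[3] true → false = false
[root] true OR false OR false = true
Overall: true → allowed

Allowed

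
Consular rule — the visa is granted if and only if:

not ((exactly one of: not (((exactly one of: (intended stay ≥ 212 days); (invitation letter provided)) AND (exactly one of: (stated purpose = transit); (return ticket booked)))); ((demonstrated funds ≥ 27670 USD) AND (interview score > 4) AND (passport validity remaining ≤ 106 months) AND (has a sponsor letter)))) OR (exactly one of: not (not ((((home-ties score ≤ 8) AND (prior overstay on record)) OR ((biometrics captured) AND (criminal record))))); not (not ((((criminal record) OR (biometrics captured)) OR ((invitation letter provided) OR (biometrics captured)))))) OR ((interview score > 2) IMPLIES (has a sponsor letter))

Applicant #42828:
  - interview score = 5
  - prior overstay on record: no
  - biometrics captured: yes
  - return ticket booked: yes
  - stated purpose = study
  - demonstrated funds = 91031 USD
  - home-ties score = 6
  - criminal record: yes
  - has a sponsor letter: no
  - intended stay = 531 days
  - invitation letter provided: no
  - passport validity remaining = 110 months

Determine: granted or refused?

Granted

Atomic conditions:
  intended stay ≥ 212 days: 531 ≥ 212 is true
  invitation letter provided: no → false
  stated purpose = transit: study == transit is false
  return ticket booked: yes → true
  demonstrated funds ≥ 27670 USD: 91031 ≥ 27670 is true
  interview score > 4: 5 > 4 is true
  passport validity remaining ≤ 106 months: 110 ≤ 106 is false
  has a sponsor letter: no → false
  home-ties score ≤ 8: 6 ≤ 8 is true
  prior overstay on record: no → false
  biometrics captured: yes → true
  criminal record: yes → true
  interview score > 2: 5 > 2 is true
Combine:
[1.1.1.1.1] exactly-one(true, false) = true
[1.1.1.1.2] exactly-one(false, true) = true
[1.1.1.1] true AND true = true
[1.1.1] NOT true = false
[1.1.2] true AND true AND false AND false = false
[1.1] exactly-one(false, false) = false
[1] NOT false = true
[2.1.1.1.1] true AND false = false
[2.1.1.1.2] true AND true = true
[2.1.1.1] false OR true = true
[2.1.1] NOT true = false
[2.1] NOT false = true
[2.2.1.1.1] true OR true = true
[2.2.1.1.2] false OR true = true
[2.2.1.1] true OR true = true
[2.2.1] NOT true = false
[2.2] NOT false = true
[2] exactly-one(true, true) = false
[3] true → false = false
[root] true OR false OR false = true
Overall: true → granted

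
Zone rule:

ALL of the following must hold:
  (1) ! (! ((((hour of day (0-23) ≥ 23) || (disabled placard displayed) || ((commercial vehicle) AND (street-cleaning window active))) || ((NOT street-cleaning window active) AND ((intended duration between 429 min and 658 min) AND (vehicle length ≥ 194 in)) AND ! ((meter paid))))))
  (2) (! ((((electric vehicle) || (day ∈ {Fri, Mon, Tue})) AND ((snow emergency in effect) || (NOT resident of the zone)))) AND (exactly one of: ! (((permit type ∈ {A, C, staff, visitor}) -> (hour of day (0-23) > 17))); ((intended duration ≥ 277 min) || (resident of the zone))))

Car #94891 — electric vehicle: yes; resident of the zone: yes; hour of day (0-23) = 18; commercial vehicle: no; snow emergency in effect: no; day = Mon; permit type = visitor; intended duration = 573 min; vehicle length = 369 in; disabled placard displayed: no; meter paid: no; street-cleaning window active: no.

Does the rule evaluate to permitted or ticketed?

Permitted

Atomic conditions:
  hour of day (0-23) ≥ 23: 18 ≥ 23 is false
  disabled placard displayed: no → false
  commercial vehicle: no → false
  street-cleaning window active: no → false
  NOT street-cleaning window active: no → true
  intended duration between 429 min and 658 min: 573 in [429, 658] is true
  vehicle length ≥ 194 in: 369 ≥ 194 is true
  meter paid: no → false
  electric vehicle: yes → true
  day ∈ {Fri, Mon, Tue}: Mon is in the set → true
  snow emergency in effect: no → false
  NOT resident of the zone: yes → false
  permit type ∈ {A, C, staff, visitor}: visitor is in the set → true
  hour of day (0-23) > 17: 18 > 17 is true
  intended duration ≥ 277 min: 573 ≥ 277 is true
  resident of the zone: yes → true
Combine:
[1.1.1.1.3] false AND false = false
[1.1.1.1] false OR false OR false = false
[1.1.1.2.2] true AND true = true
[1.1.1.2.3] NOT false = true
[1.1.1.2] true AND true AND true = true
[1.1.1] false OR true = true
[1.1] NOT true = false
[1] NOT false = true
[2.1.1.1] true OR true = true
[2.1.1.2] false OR false = false
[2.1.1] true AND false = false
[2.1] NOT false = true
[2.2.1.1] true → true = true
[2.2.1] NOT true = false
[2.2.2] true OR true = true
[2.2] exactly-one(false, true) = true
[2] true AND true = true
[root] true AND true = true
Overall: true → permitted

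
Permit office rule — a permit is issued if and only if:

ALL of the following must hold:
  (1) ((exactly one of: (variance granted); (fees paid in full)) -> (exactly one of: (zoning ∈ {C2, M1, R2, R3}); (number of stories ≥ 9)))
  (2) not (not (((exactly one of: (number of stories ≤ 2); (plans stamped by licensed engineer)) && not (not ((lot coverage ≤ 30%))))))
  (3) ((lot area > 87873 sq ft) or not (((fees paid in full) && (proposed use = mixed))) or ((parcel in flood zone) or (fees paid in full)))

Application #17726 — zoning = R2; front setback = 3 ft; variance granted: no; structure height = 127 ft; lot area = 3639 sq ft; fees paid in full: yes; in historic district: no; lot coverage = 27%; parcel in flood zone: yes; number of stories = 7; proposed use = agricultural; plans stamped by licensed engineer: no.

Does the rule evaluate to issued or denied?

Denied

Atomic conditions:
  variance granted: no → false
  fees paid in full: yes → true
  zoning ∈ {C2, M1, R2, R3}: R2 is in the set → true
  number of stories ≥ 9: 7 ≥ 9 is false
  number of stories ≤ 2: 7 ≤ 2 is false
  plans stamped by licensed engineer: no → false
  lot coverage ≤ 30%: 27 ≤ 30 is true
  lot area > 87873 sq ft: 3639 > 87873 is false
  proposed use = mixed: agricultural == mixed is false
  parcel in flood zone: yes → true
Combine:
[1.1] exactly-one(false, true) = true
[1.2] exactly-one(true, false) = true
[1] true → true = true
[2.1.1.1] exactly-one(false, false) = false
[2.1.1.2.1] NOT true = false
[2.1.1.2] NOT false = true
[2.1.1] false AND true = false
[2.1] NOT false = true
[2] NOT true = false
[3.2.1] true AND false = false
[3.2] NOT false = true
[3.3] true OR true = true
[3] false OR true OR true = true
[root] true AND false AND true = false
Overall: false → denied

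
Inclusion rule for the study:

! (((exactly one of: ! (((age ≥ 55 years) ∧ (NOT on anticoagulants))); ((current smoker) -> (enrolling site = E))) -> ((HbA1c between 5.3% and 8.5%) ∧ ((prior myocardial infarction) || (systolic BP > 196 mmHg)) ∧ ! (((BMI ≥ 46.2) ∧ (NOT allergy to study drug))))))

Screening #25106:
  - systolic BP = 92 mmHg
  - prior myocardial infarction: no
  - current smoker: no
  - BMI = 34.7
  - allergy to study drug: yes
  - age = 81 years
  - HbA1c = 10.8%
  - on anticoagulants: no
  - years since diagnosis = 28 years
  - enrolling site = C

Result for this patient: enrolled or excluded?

Enrolled

Atomic conditions:
  age ≥ 55 years: 81 ≥ 55 is true
  NOT on anticoagulants: no → true
  current smoker: no → false
  enrolling site = E: C == E is false
  HbA1c between 5.3% and 8.5%: 10.8 in [5.3, 8.5] is false
  prior myocardial infarction: no → false
  systolic BP > 196 mmHg: 92 > 196 is false
  BMI ≥ 46.2: 34.7 ≥ 46.2 is false
  NOT allergy to study drug: yes → false
Combine:
[1.1.1.1] true AND true = true
[1.1.1] NOT true = false
[1.1.2] false → false (antecedent false ⇒ implication holds) = true
[1.1] exactly-one(false, true) = true
[1.2.2] false OR false = false
[1.2.3.1] false AND false = false
[1.2.3] NOT false = true
[1.2] false AND false AND true = false
[1] true → false = false
[root] NOT false = true
Overall: true → enrolled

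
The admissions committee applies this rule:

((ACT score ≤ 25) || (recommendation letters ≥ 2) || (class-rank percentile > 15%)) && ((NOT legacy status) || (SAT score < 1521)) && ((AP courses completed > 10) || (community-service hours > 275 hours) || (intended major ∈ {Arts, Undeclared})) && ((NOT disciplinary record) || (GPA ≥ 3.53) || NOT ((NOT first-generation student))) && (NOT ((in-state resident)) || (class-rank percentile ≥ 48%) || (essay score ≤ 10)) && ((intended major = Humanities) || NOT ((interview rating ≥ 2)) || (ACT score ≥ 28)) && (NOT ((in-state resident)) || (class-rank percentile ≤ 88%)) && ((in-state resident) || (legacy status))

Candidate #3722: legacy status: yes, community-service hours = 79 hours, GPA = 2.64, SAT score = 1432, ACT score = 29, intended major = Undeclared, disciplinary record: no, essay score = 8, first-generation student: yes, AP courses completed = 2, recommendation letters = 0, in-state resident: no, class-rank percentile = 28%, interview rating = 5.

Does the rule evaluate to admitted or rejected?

Atomic conditions:
  ACT score ≤ 25: 29 ≤ 25 is false
  recommendation letters ≥ 2: 0 ≥ 2 is false
  class-rank percentile > 15%: 28 > 15 is true
  NOT legacy status: yes → false
  SAT score < 1521: 1432 < 1521 is true
  AP courses completed > 10: 2 > 10 is false
  community-service hours > 275 hours: 79 > 275 is false
  intended major ∈ {Arts, Undeclared}: Undeclared is in the set → true
  NOT disciplinary record: no → true
  GPA ≥ 3.53: 2.64 ≥ 3.53 is false
  NOT first-generation student: yes → false
  in-state resident: no → false
  class-rank percentile ≥ 48%: 28 ≥ 48 is false
  essay score ≤ 10: 8 ≤ 10 is true
  intended major = Humanities: Undeclared == Humanities is false
  interview rating ≥ 2: 5 ≥ 2 is true
  ACT score ≥ 28: 29 ≥ 28 is true
  class-rank percentile ≤ 88%: 28 ≤ 88 is true
  legacy status: yes → true
Combine:
[1] false OR false OR true = true
[2] false OR true = true
[3] false OR false OR true = true
[4.3] NOT false = true
[4] true OR false OR true = true
[5.1] NOT false = true
[5] true OR false OR true = true
[6.2] NOT true = false
[6] false OR false OR true = true
[7.1] NOT false = true
[7] true OR true = true
[8] false OR true = true
[root] true AND true AND true AND true AND true AND true AND true AND true = true
Overall: true → admitted

Admitted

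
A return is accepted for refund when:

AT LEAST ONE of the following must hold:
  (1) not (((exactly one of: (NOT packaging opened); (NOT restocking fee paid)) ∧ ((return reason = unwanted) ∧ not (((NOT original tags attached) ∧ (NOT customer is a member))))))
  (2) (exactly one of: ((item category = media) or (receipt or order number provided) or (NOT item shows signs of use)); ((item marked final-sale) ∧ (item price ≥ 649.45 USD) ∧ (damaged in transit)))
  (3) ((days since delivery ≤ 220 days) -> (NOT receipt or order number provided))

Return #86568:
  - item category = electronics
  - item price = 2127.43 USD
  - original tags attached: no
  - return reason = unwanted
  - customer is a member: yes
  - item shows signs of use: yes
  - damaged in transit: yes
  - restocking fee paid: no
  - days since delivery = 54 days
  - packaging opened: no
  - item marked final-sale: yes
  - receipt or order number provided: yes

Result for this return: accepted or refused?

Accepted

Atomic conditions:
  NOT packaging opened: no → true
  NOT restocking fee paid: no → true
  return reason = unwanted: unwanted == unwanted is true
  NOT original tags attached: no → true
  NOT customer is a member: yes → false
  item category = media: electronics == media is false
  receipt or order number provided: yes → true
  NOT item shows signs of use: yes → false
  item marked final-sale: yes → true
  item price ≥ 649.45 USD: 2127.43 ≥ 649.45 is true
  damaged in transit: yes → true
  days since delivery ≤ 220 days: 54 ≤ 220 is true
  NOT receipt or order number provided: yes → false
Combine:
[1.1.1] exactly-one(true, true) = false
[1.1.2.2.1] true AND false = false
[1.1.2.2] NOT false = true
[1.1.2] true AND true = true
[1.1] false AND true = false
[1] NOT false = true
[2.1] false OR true OR false = true
[2.2] true AND true AND true = true
[2] exactly-one(true, true) = false
[3] true → false = false
[root] true OR false OR false = true
Overall: true → accepted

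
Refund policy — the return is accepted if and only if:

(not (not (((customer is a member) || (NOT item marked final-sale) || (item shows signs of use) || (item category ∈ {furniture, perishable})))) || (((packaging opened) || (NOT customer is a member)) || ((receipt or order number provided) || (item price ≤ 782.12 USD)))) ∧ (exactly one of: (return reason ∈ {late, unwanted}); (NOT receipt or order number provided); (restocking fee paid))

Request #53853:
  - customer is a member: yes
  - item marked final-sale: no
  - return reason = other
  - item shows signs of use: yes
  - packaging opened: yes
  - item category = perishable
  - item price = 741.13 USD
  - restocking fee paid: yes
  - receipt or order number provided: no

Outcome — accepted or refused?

Refused

Atomic conditions:
  customer is a member: yes → true
  NOT item marked final-sale: no → true
  item shows signs of use: yes → true
  item category ∈ {furniture, perishable}: perishable is in the set → true
  packaging opened: yes → true
  NOT customer is a member: yes → false
  receipt or order number provided: no → false
  item price ≤ 782.12 USD: 741.13 ≤ 782.12 is true
  return reason ∈ {late, unwanted}: other is not in the set → false
  NOT receipt or order number provided: no → true
  restocking fee paid: yes → true
Combine:
[1.1.1.1] true OR true OR true OR true = true
[1.1.1] NOT true = false
[1.1] NOT false = true
[1.2.1] true OR false = true
[1.2.2] false OR true = true
[1.2] true OR true = true
[1] true OR true = true
[2] exactly-one(false, true, true) = false
[root] true AND false = false
Overall: false → refused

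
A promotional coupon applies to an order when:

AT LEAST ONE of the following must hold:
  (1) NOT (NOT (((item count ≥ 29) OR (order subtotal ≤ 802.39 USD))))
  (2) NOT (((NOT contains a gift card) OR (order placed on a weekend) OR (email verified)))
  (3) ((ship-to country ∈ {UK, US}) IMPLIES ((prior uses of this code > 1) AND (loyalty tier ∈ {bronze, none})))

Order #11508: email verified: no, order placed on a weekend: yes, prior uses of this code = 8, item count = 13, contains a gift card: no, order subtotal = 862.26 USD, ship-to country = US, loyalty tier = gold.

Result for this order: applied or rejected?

Atomic conditions:
  item count ≥ 29: 13 ≥ 29 is false
  order subtotal ≤ 802.39 USD: 862.26 ≤ 802.39 is false
  NOT contains a gift card: no → true
  order placed on a weekend: yes → true
  email verified: no → false
  ship-to country ∈ {UK, US}: US is in the set → true
  prior uses of this code > 1: 8 > 1 is true
  loyalty tier ∈ {bronze, none}: gold is not in the set → false
Combine:
[1.1.1] false OR false = false
[1.1] NOT false = true
[1] NOT true = false
[2.1] true OR true OR false = true
[2] NOT true = false
[3.2] true AND false = false
[3] true → false = false
[root] false OR false OR false = false
Overall: false → rejected

Rejected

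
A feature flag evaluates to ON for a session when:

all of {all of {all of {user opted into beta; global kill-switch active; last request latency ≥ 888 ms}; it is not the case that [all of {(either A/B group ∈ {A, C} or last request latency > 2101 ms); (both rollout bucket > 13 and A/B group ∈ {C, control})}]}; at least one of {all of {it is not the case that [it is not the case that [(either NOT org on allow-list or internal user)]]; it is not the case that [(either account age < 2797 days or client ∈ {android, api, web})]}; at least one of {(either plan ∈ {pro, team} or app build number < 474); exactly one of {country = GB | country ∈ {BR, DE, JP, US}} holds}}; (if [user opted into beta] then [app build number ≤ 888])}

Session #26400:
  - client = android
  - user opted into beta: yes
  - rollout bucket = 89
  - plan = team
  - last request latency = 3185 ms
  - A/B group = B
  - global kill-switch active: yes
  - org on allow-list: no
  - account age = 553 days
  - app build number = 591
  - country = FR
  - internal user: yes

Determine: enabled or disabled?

Enabled

Atomic conditions:
  user opted into beta: yes → true
  global kill-switch active: yes → true
  last request latency ≥ 888 ms: 3185 ≥ 888 is true
  A/B group ∈ {A, C}: B is not in the set → false
  last request latency > 2101 ms: 3185 > 2101 is true
  rollout bucket > 13: 89 > 13 is true
  A/B group ∈ {C, control}: B is not in the set → false
  NOT org on allow-list: no → true
  internal user: yes → true
  account age < 2797 days: 553 < 2797 is true
  client ∈ {android, api, web}: android is in the set → true
  plan ∈ {pro, team}: team is in the set → true
  app build number < 474: 591 < 474 is false
  country = GB: FR == GB is false
  country ∈ {BR, DE, JP, US}: FR is not in the set → false
  app build number ≤ 888: 591 ≤ 888 is true
Combine:
[1.1] true AND true AND true = true
[1.2.1.1] false OR true = true
[1.2.1.2] true AND false = false
[1.2.1] true AND false = false
[1.2] NOT false = true
[1] true AND true = true
[2.1.1.1.1] true OR true = true
[2.1.1.1] NOT true = false
[2.1.1] NOT false = true
[2.1.2.1] true OR true = true
[2.1.2] NOT true = false
[2.1] true AND false = false
[2.2.1] true OR false = true
[2.2.2] exactly-one(false, false) = false
[2.2] true OR false = true
[2] false OR true = true
[3] true → true = true
[root] true AND true AND true = true
Overall: true → enabled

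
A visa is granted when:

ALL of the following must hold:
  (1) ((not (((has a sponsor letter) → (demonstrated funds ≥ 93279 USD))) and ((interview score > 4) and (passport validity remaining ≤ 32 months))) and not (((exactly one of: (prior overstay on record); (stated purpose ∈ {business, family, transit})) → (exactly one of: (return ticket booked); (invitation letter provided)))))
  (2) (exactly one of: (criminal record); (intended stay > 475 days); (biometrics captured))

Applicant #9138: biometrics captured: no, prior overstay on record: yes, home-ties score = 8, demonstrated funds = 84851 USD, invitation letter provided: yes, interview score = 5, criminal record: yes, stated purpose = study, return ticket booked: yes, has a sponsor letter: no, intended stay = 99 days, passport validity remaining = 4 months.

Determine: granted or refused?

Refused

Atomic conditions:
  has a sponsor letter: no → false
  demonstrated funds ≥ 93279 USD: 84851 ≥ 93279 is false
  interview score > 4: 5 > 4 is true
  passport validity remaining ≤ 32 months: 4 ≤ 32 is true
  prior overstay on record: yes → true
  stated purpose ∈ {business, family, transit}: study is not in the set → false
  return ticket booked: yes → true
  invitation letter provided: yes → true
  criminal record: yes → true
  intended stay > 475 days: 99 > 475 is false
  biometrics captured: no → false
Combine:
[1.1.1.1] false → false (antecedent false ⇒ implication holds) = true
[1.1.1] NOT true = false
[1.1.2] true AND true = true
[1.1] false AND true = false
[1.2.1.1] exactly-one(true, false) = true
[1.2.1.2] exactly-one(true, true) = false
[1.2.1] true → false = false
[1.2] NOT false = true
[1] false AND true = false
[2] exactly-one(true, false, false) = true
[root] false AND true = false
Overall: false → refused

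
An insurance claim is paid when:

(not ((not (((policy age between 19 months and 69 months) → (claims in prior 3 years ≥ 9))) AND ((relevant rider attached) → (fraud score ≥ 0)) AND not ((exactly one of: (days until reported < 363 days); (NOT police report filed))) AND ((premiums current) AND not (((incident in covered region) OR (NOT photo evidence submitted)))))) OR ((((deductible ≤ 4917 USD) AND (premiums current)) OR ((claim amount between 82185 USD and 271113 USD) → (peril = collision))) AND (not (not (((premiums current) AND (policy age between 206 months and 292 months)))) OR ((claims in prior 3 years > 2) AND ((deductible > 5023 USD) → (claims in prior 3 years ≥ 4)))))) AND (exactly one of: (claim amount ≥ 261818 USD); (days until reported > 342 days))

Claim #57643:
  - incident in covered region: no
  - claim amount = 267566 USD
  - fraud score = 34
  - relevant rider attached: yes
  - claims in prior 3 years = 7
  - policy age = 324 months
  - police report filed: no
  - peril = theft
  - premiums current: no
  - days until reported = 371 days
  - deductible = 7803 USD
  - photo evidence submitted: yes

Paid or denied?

Atomic conditions:
  policy age between 19 months and 69 months: 324 in [19, 69] is false
  claims in prior 3 years ≥ 9: 7 ≥ 9 is false
  relevant rider attached: yes → true
  fraud score ≥ 0: 34 ≥ 0 is true
  days until reported < 363 days: 371 < 363 is false
  NOT police report filed: no → true
  premiums current: no → false
  incident in covered region: no → false
  NOT photo evidence submitted: yes → false
  deductible ≤ 4917 USD: 7803 ≤ 4917 is false
  claim amount between 82185 USD and 271113 USD: 267566 in [82185, 271113] is true
  peril = collision: theft == collision is false
  policy age between 206 months and 292 months: 324 in [206, 292] is false
  claims in prior 3 years > 2: 7 > 2 is true
  deductible > 5023 USD: 7803 > 5023 is true
  claims in prior 3 years ≥ 4: 7 ≥ 4 is true
  claim amount ≥ 261818 USD: 267566 ≥ 261818 is true
  days until reported > 342 days: 371 > 342 is true
Combine:
[1.1.1.1.1] false → false (antecedent false ⇒ implication holds) = true
[1.1.1.1] NOT true = false
[1.1.1.2] true → true = true
[1.1.1.3.1] exactly-one(false, true) = true
[1.1.1.3] NOT true = false
[1.1.1.4.2.1] false OR false = false
[1.1.1.4.2] NOT false = true
[1.1.1.4] false AND true = false
[1.1.1] false AND true AND false AND false = false
[1.1] NOT false = true
[1.2.1.1] false AND false = false
[1.2.1.2] true → false = false
[1.2.1] false OR false = false
[1.2.2.1.1.1] false AND false = false
[1.2.2.1.1] NOT false = true
[1.2.2.1] NOT true = false
[1.2.2.2.2] true → true = true
[1.2.2.2] true AND true = true
[1.2.2] false OR true = true
[1.2] false AND true = false
[1] true OR false = true
[2] exactly-one(true, true) = false
[root] true AND false = false
Overall: false → denied

Denied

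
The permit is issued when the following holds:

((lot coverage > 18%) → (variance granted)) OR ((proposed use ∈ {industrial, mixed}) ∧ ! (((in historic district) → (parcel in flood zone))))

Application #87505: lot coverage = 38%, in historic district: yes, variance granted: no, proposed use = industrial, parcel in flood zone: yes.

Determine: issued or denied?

Atomic conditions:
  lot coverage > 18%: 38 > 18 is true
  variance granted: no → false
  proposed use ∈ {industrial, mixed}: industrial is in the set → true
  in historic district: yes → true
  parcel in flood zone: yes → true
Combine:
[1] true → false = false
[2.2.1] true → true = true
[2.2] NOT true = false
[2] true AND false = false
[root] false OR false = false
Overall: false → denied

Denied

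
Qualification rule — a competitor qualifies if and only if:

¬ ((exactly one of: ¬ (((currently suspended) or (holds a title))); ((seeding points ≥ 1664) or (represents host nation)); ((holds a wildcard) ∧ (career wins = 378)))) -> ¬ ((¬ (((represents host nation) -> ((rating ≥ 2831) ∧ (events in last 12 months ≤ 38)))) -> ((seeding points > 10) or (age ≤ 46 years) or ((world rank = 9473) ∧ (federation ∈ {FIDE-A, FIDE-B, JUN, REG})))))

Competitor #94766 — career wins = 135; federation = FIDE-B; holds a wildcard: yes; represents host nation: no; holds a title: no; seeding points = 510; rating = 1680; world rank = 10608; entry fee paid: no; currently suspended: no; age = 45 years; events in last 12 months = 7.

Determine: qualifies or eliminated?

Atomic conditions:
  currently suspended: no → false
  holds a title: no → false
  seeding points ≥ 1664: 510 ≥ 1664 is false
  represents host nation: no → false
  holds a wildcard: yes → true
  career wins = 378: 135 == 378 is false
  rating ≥ 2831: 1680 ≥ 2831 is false
  events in last 12 months ≤ 38: 7 ≤ 38 is true
  seeding points > 10: 510 > 10 is true
  age ≤ 46 years: 45 ≤ 46 is true
  world rank = 9473: 10608 == 9473 is false
  federation ∈ {FIDE-A, FIDE-B, JUN, REG}: FIDE-B is in the set → true
Combine:
[1.1.1.1] false OR false = false
[1.1.1] NOT false = true
[1.1.2] false OR false = false
[1.1.3] true AND false = false
[1.1] exactly-one(true, false, false) = true
[1] NOT true = false
[2.1.1.1.2] false AND true = false
[2.1.1.1] false → false (antecedent false ⇒ implication holds) = true
[2.1.1] NOT true = false
[2.1.2.3] false AND true = false
[2.1.2] true OR true OR false = true
[2.1] false → true (antecedent false ⇒ implication holds) = true
[2] NOT true = false
[root] false → false (antecedent false ⇒ implication holds) = true
Overall: true → qualifies

Qualifies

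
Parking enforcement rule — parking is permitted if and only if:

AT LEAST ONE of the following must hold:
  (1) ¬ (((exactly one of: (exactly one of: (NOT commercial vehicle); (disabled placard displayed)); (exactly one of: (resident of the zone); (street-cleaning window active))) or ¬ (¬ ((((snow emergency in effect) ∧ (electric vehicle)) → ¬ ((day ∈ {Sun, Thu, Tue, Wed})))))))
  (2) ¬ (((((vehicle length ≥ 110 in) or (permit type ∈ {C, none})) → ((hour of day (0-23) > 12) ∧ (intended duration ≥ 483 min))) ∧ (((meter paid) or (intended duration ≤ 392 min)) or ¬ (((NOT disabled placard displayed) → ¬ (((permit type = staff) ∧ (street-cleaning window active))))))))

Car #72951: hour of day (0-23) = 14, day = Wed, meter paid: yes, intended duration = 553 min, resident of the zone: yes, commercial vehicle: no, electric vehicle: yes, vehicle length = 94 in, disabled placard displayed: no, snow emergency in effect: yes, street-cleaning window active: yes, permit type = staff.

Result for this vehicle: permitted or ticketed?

Ticketed

Atomic conditions:
  NOT commercial vehicle: no → true
  disabled placard displayed: no → false
  resident of the zone: yes → true
  street-cleaning window active: yes → true
  snow emergency in effect: yes → true
  electric vehicle: yes → true
  day ∈ {Sun, Thu, Tue, Wed}: Wed is in the set → true
  vehicle length ≥ 110 in: 94 ≥ 110 is false
  permit type ∈ {C, none}: staff is not in the set → false
  hour of day (0-23) > 12: 14 > 12 is true
  intended duration ≥ 483 min: 553 ≥ 483 is true
  meter paid: yes → true
  intended duration ≤ 392 min: 553 ≤ 392 is false
  NOT disabled placard displayed: no → true
  permit type = staff: staff == staff is true
Combine:
[1.1.1.1] exactly-one(true, false) = true
[1.1.1.2] exactly-one(true, true) = false
[1.1.1] exactly-one(true, false) = true
[1.1.2.1.1.1] true AND true = true
[1.1.2.1.1.2] NOT true = false
[1.1.2.1.1] true → false = false
[1.1.2.1] NOT false = true
[1.1.2] NOT true = false
[1.1] true OR false = true
[1] NOT true = false
[2.1.1.1] false OR false = false
[2.1.1.2] true AND true = true
[2.1.1] false → true (antecedent false ⇒ implication holds) = true
[2.1.2.1] true OR false = true
[2.1.2.2.1.2.1] true AND true = true
[2.1.2.2.1.2] NOT true = false
[2.1.2.2.1] true → false = false
[2.1.2.2] NOT false = true
[2.1.2] true OR true = true
[2.1] true AND true = true
[2] NOT true = false
[root] false OR false = false
Overall: false → ticketed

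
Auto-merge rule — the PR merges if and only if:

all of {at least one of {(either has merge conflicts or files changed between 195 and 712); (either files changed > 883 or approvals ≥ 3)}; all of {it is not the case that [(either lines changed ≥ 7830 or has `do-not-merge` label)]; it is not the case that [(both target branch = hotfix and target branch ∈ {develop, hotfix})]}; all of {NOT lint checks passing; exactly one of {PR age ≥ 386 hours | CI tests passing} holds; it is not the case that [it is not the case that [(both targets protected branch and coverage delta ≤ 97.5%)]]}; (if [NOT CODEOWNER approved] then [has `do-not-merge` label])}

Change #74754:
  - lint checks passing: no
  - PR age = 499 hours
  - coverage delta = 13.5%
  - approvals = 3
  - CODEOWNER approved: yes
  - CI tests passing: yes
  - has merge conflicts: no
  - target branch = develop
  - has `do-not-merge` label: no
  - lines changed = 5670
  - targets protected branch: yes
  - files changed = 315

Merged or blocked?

Blocked

Atomic conditions:
  has merge conflicts: no → false
  files changed between 195 and 712: 315 in [195, 712] is true
  files changed > 883: 315 > 883 is false
  approvals ≥ 3: 3 ≥ 3 is true
  lines changed ≥ 7830: 5670 ≥ 7830 is false
  has `do-not-merge` label: no → false
  target branch = hotfix: develop == hotfix is false
  target branch ∈ {develop, hotfix}: develop is in the set → true
  NOT lint checks passing: no → true
  PR age ≥ 386 hours: 499 ≥ 386 is true
  CI tests passing: yes → true
  targets protected branch: yes → true
  coverage delta ≤ 97.5%: 13.5 ≤ 97.5 is true
  NOT CODEOWNER approved: yes → false
Combine:
[1.1] false OR true = true
[1.2] false OR true = true
[1] true OR true = true
[2.1.1] false OR false = false
[2.1] NOT false = true
[2.2.1] false AND true = false
[2.2] NOT false = true
[2] true AND true = true
[3.2] exactly-one(true, true) = false
[3.3.1.1] true AND true = true
[3.3.1] NOT true = false
[3.3] NOT false = true
[3] true AND false AND true = false
[4] false → false (antecedent false ⇒ implication holds) = true
[root] true AND true AND false AND true = false
Overall: false → blocked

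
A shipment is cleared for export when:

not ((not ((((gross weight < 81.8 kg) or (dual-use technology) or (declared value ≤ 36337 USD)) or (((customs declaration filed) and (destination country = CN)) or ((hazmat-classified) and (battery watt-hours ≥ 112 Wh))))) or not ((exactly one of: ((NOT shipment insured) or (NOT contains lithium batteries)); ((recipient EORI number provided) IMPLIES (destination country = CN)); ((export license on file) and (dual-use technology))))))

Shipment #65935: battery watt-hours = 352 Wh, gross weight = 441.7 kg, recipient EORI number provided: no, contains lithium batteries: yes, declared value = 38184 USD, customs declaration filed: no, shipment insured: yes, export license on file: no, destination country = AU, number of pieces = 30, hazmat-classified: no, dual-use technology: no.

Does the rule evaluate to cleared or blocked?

Atomic conditions:
  gross weight < 81.8 kg: 441.7 < 81.8 is false
  dual-use technology: no → false
  declared value ≤ 36337 USD: 38184 ≤ 36337 is false
  customs declaration filed: no → false
  destination country = CN: AU == CN is false
  hazmat-classified: no → false
  battery watt-hours ≥ 112 Wh: 352 ≥ 112 is true
  NOT shipment insured: yes → false
  NOT contains lithium batteries: yes → false
  recipient EORI number provided: no → false
  export license on file: no → false
Combine:
[1.1.1.1] false OR false OR false = false
[1.1.1.2.1] false AND false = false
[1.1.1.2.2] false AND true = false
[1.1.1.2] false OR false = false
[1.1.1] false OR false = false
[1.1] NOT false = true
[1.2.1.1] false OR false = false
[1.2.1.2] false → false (antecedent false ⇒ implication holds) = true
[1.2.1.3] false AND false = false
[1.2.1] exactly-one(false, true, false) = true
[1.2] NOT true = false
[1] true OR false = true
[root] NOT true = false
Overall: false → blocked

Blocked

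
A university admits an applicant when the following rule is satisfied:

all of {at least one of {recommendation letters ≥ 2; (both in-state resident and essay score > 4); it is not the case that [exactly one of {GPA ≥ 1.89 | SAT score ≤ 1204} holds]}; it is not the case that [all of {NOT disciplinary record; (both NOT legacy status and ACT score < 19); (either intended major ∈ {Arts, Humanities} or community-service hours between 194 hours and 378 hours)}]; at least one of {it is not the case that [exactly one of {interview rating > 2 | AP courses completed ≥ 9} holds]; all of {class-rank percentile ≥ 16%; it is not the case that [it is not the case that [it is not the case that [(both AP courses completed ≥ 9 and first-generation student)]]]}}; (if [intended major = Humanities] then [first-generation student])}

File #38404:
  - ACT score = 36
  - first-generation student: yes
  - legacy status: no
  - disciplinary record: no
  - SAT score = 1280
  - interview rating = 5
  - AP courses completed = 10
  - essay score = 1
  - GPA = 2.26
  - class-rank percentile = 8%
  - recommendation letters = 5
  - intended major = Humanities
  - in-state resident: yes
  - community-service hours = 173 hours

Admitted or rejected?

Admitted

Atomic conditions:
  recommendation letters ≥ 2: 5 ≥ 2 is true
  in-state resident: yes → true
  essay score > 4: 1 > 4 is false
  GPA ≥ 1.89: 2.26 ≥ 1.89 is true
  SAT score ≤ 1204: 1280 ≤ 1204 is false
  NOT disciplinary record: no → true
  NOT legacy status: no → true
  ACT score < 19: 36 < 19 is false
  intended major ∈ {Arts, Humanities}: Humanities is in the set → true
  community-service hours between 194 hours and 378 hours: 173 in [194, 378] is false
  interview rating > 2: 5 > 2 is true
  AP courses completed ≥ 9: 10 ≥ 9 is true
  class-rank percentile ≥ 16%: 8 ≥ 16 is false
  first-generation student: yes → true
  intended major = Humanities: Humanities == Humanities is true
Combine:
[1.2] true AND false = false
[1.3.1] exactly-one(true, false) = true
[1.3] NOT true = false
[1] true OR false OR false = true
[2.1.2] true AND false = false
[2.1.3] true OR false = true
[2.1] true AND false AND true = false
[2] NOT false = true
[3.1.1] exactly-one(true, true) = false
[3.1] NOT false = true
[3.2.2.1.1.1] true AND true = true
[3.2.2.1.1] NOT true = false
[3.2.2.1] NOT false = true
[3.2.2] NOT true = false
[3.2] false AND false = false
[3] true OR false = true
[4] true → true = true
[root] true AND true AND true AND true = true
Overall: true → admitted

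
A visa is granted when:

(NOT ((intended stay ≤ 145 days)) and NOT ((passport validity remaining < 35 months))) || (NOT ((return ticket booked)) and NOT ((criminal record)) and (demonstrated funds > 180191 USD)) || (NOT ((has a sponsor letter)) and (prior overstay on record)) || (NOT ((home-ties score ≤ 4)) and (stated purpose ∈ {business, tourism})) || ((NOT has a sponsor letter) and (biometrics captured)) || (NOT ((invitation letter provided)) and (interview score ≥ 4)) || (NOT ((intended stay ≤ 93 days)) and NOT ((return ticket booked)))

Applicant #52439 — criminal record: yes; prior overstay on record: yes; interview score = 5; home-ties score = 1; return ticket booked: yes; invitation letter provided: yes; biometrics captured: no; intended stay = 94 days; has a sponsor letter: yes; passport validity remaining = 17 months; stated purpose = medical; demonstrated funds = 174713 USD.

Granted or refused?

Atomic conditions:
  intended stay ≤ 145 days: 94 ≤ 145 is true
  passport validity remaining < 35 months: 17 < 35 is true
  return ticket booked: yes → true
  criminal record: yes → true
  demonstrated funds > 180191 USD: 174713 > 180191 is false
  has a sponsor letter: yes → true
  prior overstay on record: yes → true
  home-ties score ≤ 4: 1 ≤ 4 is true
  stated purpose ∈ {business, tourism}: medical is not in the set → false
  NOT has a sponsor letter: yes → false
  biometrics captured: no → false
  invitation letter provided: yes → true
  interview score ≥ 4: 5 ≥ 4 is true
  intended stay ≤ 93 days: 94 ≤ 93 is false
Combine:
[1.1] NOT true = false
[1.2] NOT true = false
[1] false AND false = false
[2.1] NOT true = false
[2.2] NOT true = false
[2] false AND false AND false = false
[3.1] NOT true = false
[3] false AND true = false
[4.1] NOT true = false
[4] false AND false = false
[5] false AND false = false
[6.1] NOT true = false
[6] false AND true = false
[7.1] NOT false = true
[7.2] NOT true = false
[7] true AND false = false
[root] false OR false OR false OR false OR false OR false OR false = false
Overall: false → refused

Refused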